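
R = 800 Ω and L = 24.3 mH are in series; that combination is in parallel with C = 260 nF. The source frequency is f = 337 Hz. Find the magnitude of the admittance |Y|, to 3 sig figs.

1.33 mS

ω = 2πf = 2117 rad/s
X_L = ωL = 51.5 Ω
X_C = 1/(ωC) = 1820 Ω
Branch 1 (R+jX_L): Z₁ = 800 + j51.5 Ω, |Z₁| = 802 Ω
Branch 2 (−jX_C): Z₂ = −j1820 Ω
Parallel: Z = Z₁Z₂/(Z₁+Z₂), |Z| = 751 Ω, ∠Z = -20.7°
|Y| = 1/|Z| = 1.33 mS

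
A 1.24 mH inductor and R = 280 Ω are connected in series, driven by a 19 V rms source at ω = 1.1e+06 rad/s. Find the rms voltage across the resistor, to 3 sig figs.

X_L = ωL = 1360 Ω
Z = 280 + j1360 Ω
|Z| = √(280² + 1360²) = 1390 Ω
I = V/|Z| = 13.6 mA
V_R = I·|Z_R| = 0.0136 × 280 = 3.82 V

3.82 V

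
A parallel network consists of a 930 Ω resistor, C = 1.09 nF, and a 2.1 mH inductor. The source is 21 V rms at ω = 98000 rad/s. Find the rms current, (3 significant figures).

102 mA

X_L = ωL = 206 Ω
X_C = 1/(ωC) = 9360 Ω
Parallel: admittances add. Y = 1/R + 1/(jωL) + jωC
Y = (0.00108 − j0.00475) S
|Y| = 0.00487 S → |Z| = 1/|Y| = 205 Ω, ∠Z = −∠Y = 77.3°
I = V/|Z| = 21/205 = 102 mA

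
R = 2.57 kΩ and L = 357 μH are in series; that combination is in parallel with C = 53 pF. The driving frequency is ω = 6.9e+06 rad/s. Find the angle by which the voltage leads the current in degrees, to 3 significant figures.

X_L = ωL = 2460 Ω
X_C = 1/(ωC) = 2730 Ω
Branch 1 (R+jX_L): Z₁ = 2570 + j2460 Ω, |Z₁| = 3560 Ω
Branch 2 (−jX_C): Z₂ = −j2730 Ω
Parallel: Z = Z₁Z₂/(Z₁+Z₂), |Z| = 3770 Ω, ∠Z = -40.2°

-40.2°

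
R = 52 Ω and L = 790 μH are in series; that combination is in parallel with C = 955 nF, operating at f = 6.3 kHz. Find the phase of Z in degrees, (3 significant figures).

-64.3°

ω = 2πf = 39580 rad/s
X_L = ωL = 31.3 Ω
X_C = 1/(ωC) = 26.5 Ω
Branch 1 (R+jX_L): Z₁ = 52.0 + j31.3 Ω, |Z₁| = 60.7 Ω
Branch 2 (−jX_C): Z₂ = −j26.5 Ω
Parallel: Z = Z₁Z₂/(Z₁+Z₂), |Z| = 30.7 Ω, ∠Z = -64.3°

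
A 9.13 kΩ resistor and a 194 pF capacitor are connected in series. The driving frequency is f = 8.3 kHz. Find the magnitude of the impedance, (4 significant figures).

ω = 2πf = 52150 rad/s
X_C = 1/(ωC) = 98840 Ω
Z = 9130 − j98840 Ω
|Z| = √(9130² + 98840²) = 99260 Ω

99260 Ω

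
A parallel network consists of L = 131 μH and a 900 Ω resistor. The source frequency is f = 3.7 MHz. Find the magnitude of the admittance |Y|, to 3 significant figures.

1.16 mS

ω = 2πf = 2.325e+07 rad/s
X_L = ωL = 3050 Ω
Parallel: admittances add. Y = 1/R + 1/(jωL)
Y = (0.00111 − j0.000328) S
|Y| = 0.00116 S → |Z| = 1/|Y| = 863 Ω, ∠Z = −∠Y = 16.5°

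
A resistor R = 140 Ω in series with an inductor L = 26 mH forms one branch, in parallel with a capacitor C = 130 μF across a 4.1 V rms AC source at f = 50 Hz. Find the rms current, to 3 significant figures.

ω = 2πf = 314.2 rad/s
X_L = ωL = 8.17 Ω
X_C = 1/(ωC) = 24.5 Ω
Branch 1 (R+jX_L): Z₁ = 140 + j8.17 Ω, |Z₁| = 140 Ω
Branch 2 (−jX_C): Z₂ = −j24.5 Ω
Parallel: Z = Z₁Z₂/(Z₁+Z₂), |Z| = 24.4 Ω, ∠Z = -80.0°
I = V/|Z| = 4.1/24.4 = 168 mA

168 mA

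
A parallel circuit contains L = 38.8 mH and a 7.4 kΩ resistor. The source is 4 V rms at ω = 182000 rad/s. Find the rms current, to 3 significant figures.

783 μA

X_L = ωL = 7060 Ω
Parallel: admittances add. Y = 1/R + 1/(jωL)
Y = (0.000135 − j0.000142) S
|Y| = 0.000196 S → |Z| = 1/|Y| = 5110 Ω, ∠Z = −∠Y = 46.3°
I = V/|Z| = 4/5110 = 783 μA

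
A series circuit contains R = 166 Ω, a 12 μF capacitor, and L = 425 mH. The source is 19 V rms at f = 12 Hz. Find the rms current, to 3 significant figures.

ω = 2πf = 75.40 rad/s
X_L = ωL = 32.0 Ω
X_C = 1/(ωC) = 1110 Ω
Net reactance X = X_L − X_C = -1070 Ω
Z = 166 − j1070 Ω
|Z| = √(166² + 1070²) = 1090 Ω
I = V/|Z| = 19/1090 = 17.5 mA

17.5 mA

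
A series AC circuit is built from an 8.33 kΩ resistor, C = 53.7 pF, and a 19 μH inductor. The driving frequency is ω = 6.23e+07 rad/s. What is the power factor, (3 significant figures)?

0.994

X_L = ωL = 1180 Ω
X_C = 1/(ωC) = 299 Ω
Net reactance X = X_L − X_C = 885 Ω
Z = 8330 + j885 Ω
|Z| = √(8330² + 885²) = 8380 Ω
∠Z = arctan(885/8330) = 6.06°
cos φ = cos(6.06°) = 0.994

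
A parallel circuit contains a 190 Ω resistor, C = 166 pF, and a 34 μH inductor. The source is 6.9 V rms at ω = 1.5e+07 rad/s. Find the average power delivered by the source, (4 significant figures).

X_L = ωL = 510.0 Ω
X_C = 1/(ωC) = 401.6 Ω
Parallel: admittances add. Y = 1/R + 1/(jωL) + jωC
Y = (0.005263 + j0.0005292) S
|Y| = 0.005290 S → |Z| = 1/|Y| = 189.0 Ω, ∠Z = −∠Y = -5.742°
I = V/|Z| = 36.50 mA
P = VI cos φ = 6.9 × 0.03650 × cos(-5.742°) = 250.6 mW

250.6 mW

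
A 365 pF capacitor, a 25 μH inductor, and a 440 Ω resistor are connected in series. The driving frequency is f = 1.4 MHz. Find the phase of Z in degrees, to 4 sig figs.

-11.75°

ω = 2πf = 8.796e+06 rad/s
X_L = ωL = 219.9 Ω
X_C = 1/(ωC) = 311.5 Ω
Net reactance X = X_L − X_C = -91.55 Ω
Z = 440.0 − j91.55 Ω
|Z| = √(440.0² + 91.55²) = 449.4 Ω
∠Z = arctan(-91.55/440.0) = -11.75°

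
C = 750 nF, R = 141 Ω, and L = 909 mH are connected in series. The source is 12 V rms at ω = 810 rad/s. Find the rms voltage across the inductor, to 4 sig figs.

9.597 V

X_L = ωL = 736.3 Ω
X_C = 1/(ωC) = 1646 Ω
Net reactance X = X_L − X_C = -909.8 Ω
Z = 141.0 − j909.8 Ω
|Z| = √(141.0² + 909.8²) = 920.7 Ω
I = V/|Z| = 13.03 mA
V_L = I·|Z_L| = 0.01303 × 736.3 = 9.597 V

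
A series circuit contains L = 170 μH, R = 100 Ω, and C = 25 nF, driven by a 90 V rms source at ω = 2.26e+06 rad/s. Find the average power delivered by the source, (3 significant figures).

X_L = ωL = 384 Ω
X_C = 1/(ωC) = 17.7 Ω
Net reactance X = X_L − X_C = 367 Ω
Z = 100 + j367 Ω
|Z| = √(100² + 367²) = 380 Ω
∠Z = arctan(367/100) = 74.7°
I = V/|Z| = 237 mA
P = VI cos φ = 90 × 0.237 × cos(74.7°) = 5.61 W

5.61 W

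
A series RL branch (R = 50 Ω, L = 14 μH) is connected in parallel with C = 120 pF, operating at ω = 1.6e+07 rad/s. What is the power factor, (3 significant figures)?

0.377

X_L = ωL = 224 Ω
X_C = 1/(ωC) = 521 Ω
Branch 1 (R+jX_L): Z₁ = 50.0 + j224 Ω, |Z₁| = 230 Ω
Branch 2 (−jX_C): Z₂ = −j521 Ω
Parallel: Z = Z₁Z₂/(Z₁+Z₂), |Z| = 397 Ω, ∠Z = 67.9°
cos φ = cos(67.9°) = 0.377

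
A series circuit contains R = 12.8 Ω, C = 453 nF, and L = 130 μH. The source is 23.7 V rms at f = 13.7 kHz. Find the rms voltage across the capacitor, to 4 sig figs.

ω = 2πf = 86080 rad/s
X_L = ωL = 11.19 Ω
X_C = 1/(ωC) = 25.64 Ω
Net reactance X = X_L − X_C = -14.45 Ω
Z = 12.80 − j14.45 Ω
|Z| = √(12.80² + 14.45²) = 19.31 Ω
I = V/|Z| = 1.228 A
V_C = I·|Z_C| = 1.228 × 25.64 = 31.48 V

31.48 V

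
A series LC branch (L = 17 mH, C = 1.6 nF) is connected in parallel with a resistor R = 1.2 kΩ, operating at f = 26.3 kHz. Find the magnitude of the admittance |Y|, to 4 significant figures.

ω = 2πf = 165200 rad/s
X_L = ωL = 2809 Ω
X_C = 1/(ωC) = 3782 Ω
Branch 1: Z₁ = R = 1200 Ω
Branch 2 (series LC): Z₂ = j(X_L − X_C) = −j973.0 Ω
Parallel: Z = Z₁Z₂/(Z₁+Z₂), |Z| = 755.8 Ω, ∠Z = -50.96°
|Y| = 1/|Z| = 1.323 mS

1.323 mS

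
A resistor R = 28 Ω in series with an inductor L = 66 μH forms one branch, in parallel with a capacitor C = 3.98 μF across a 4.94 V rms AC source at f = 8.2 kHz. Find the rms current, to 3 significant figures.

1.01 A

ω = 2πf = 51520 rad/s
X_L = ωL = 3.40 Ω
X_C = 1/(ωC) = 4.88 Ω
Branch 1 (R+jX_L): Z₁ = 28.0 + j3.40 Ω, |Z₁| = 28.2 Ω
Branch 2 (−jX_C): Z₂ = −j4.88 Ω
Parallel: Z = Z₁Z₂/(Z₁+Z₂), |Z| = 4.91 Ω, ∠Z = -80.1°
I = V/|Z| = 4.94/4.91 = 1.01 A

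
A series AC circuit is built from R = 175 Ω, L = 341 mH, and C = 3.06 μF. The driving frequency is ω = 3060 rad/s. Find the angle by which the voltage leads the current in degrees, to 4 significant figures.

79.42°

X_L = ωL = 1043 Ω
X_C = 1/(ωC) = 106.8 Ω
Net reactance X = X_L − X_C = 936.7 Ω
Z = 175.0 + j936.7 Ω
|Z| = √(175.0² + 936.7²) = 952.9 Ω
∠Z = arctan(936.7/175.0) = 79.42°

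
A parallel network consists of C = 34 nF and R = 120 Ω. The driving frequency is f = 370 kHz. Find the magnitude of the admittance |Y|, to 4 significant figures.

79.48 mS

ω = 2πf = 2.325e+06 rad/s
X_C = 1/(ωC) = 12.65 Ω
Parallel: admittances add. Y = 1/R + jωC
Y = (0.008333 + j0.07904) S
|Y| = 0.07948 S → |Z| = 1/|Y| = 12.58 Ω, ∠Z = −∠Y = -83.98°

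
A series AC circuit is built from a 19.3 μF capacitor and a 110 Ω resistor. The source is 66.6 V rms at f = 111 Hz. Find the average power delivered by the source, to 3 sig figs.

27.7 W

ω = 2πf = 697.4 rad/s
X_C = 1/(ωC) = 74.3 Ω
Z = 110 − j74.3 Ω
|Z| = √(110² + 74.3²) = 133 Ω
∠Z = arctan(-74.3/110) = -34.0°
I = V/|Z| = 502 mA
P = VI cos φ = 66.6 × 0.502 × cos(-34.0°) = 27.7 W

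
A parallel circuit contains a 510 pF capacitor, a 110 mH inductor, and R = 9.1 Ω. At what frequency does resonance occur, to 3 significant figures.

21.2 kHz

ω₀ = 1/√(LC) = 1/√(0.11 × 5.1e-10) = 133500 rad/s
f₀ = ω₀/(2π) = 21.2 kHz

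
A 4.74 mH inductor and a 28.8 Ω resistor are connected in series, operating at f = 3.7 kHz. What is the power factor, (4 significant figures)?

ω = 2πf = 23250 rad/s
X_L = ωL = 110.2 Ω
Z = 28.80 + j110.2 Ω
|Z| = √(28.80² + 110.2²) = 113.9 Ω
∠Z = arctan(110.2/28.80) = 75.35°
cos φ = cos(75.35°) = 0.2529

0.2529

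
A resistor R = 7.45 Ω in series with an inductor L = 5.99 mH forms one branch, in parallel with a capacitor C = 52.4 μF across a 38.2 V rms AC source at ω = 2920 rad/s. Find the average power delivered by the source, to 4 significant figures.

30.08 W

X_L = ωL = 17.49 Ω
X_C = 1/(ωC) = 6.536 Ω
Branch 1 (R+jX_L): Z₁ = 7.450 + j17.49 Ω, |Z₁| = 19.01 Ω
Branch 2 (−jX_C): Z₂ = −j6.536 Ω
Parallel: Z = Z₁Z₂/(Z₁+Z₂), |Z| = 9.379 Ω, ∠Z = -78.85°
I = V/|Z| = 4.073 A
P = VI cos φ = 38.2 × 4.073 × cos(-78.85°) = 30.08 W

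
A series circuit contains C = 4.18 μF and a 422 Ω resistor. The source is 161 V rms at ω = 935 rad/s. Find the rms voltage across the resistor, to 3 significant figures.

X_C = 1/(ωC) = 256 Ω
Z = 422 − j256 Ω
|Z| = √(422² + 256²) = 494 Ω
I = V/|Z| = 326 mA
V_R = I·|Z_R| = 0.326 × 422 = 138 V

138 V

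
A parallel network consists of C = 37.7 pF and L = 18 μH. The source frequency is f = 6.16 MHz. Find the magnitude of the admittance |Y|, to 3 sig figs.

23.8 μS

ω = 2πf = 3.87e+07 rad/s
X_L = ωL = 697 Ω
X_C = 1/(ωC) = 685 Ω
Parallel: admittances add. Y = 1/(jωL) + jωC
Y = (0 + j2.38e-05) S
|Y| = 2.38e-05 S → |Z| = 1/|Y| = 42100 Ω, ∠Z = −∠Y = -90.0°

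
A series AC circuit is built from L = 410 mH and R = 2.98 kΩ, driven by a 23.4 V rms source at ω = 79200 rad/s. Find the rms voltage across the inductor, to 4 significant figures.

X_L = ωL = 32470 Ω
Z = 2980 + j32470 Ω
|Z| = √(2980² + 32470²) = 32610 Ω
I = V/|Z| = 717.6 μA
V_L = I·|Z_L| = 0.0007176 × 32470 = 23.30 V

23.30 V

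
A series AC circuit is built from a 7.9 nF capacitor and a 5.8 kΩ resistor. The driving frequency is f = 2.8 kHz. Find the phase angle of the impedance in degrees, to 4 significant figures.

ω = 2πf = 17590 rad/s
X_C = 1/(ωC) = 7195 Ω
Z = 5800 − j7195 Ω
|Z| = √(5800² + 7195²) = 9242 Ω
∠Z = arctan(-7195/5800) = -51.13°

-51.13°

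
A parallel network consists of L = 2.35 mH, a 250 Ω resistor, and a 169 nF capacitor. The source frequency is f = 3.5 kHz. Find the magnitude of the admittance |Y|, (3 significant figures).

ω = 2πf = 21990 rad/s
X_L = ωL = 51.7 Ω
X_C = 1/(ωC) = 269 Ω
Parallel: admittances add. Y = 1/R + 1/(jωL) + jωC
Y = (0.00400 − j0.0156) S
|Y| = 0.0161 S → |Z| = 1/|Y| = 62.0 Ω, ∠Z = −∠Y = 75.6°

16.1 mS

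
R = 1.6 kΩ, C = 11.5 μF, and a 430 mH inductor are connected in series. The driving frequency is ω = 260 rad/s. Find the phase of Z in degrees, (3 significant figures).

X_L = ωL = 112 Ω
X_C = 1/(ωC) = 334 Ω
Net reactance X = X_L − X_C = -223 Ω
Z = 1600 − j223 Ω
|Z| = √(1600² + 223²) = 1620 Ω
∠Z = arctan(-223/1600) = -7.92°

-7.92°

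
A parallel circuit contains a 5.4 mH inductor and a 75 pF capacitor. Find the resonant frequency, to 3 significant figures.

ω₀ = 1/√(LC) = 1/√(0.0054 × 7.5e-11) = 1.571e+06 rad/s
f₀ = ω₀/(2π) = 250 kHz

250 kHz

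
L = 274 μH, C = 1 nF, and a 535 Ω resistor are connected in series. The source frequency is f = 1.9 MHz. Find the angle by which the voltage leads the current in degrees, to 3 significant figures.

ω = 2πf = 1.194e+07 rad/s
X_L = ωL = 3270 Ω
X_C = 1/(ωC) = 83.8 Ω
Net reactance X = X_L − X_C = 3190 Ω
Z = 535 + j3190 Ω
|Z| = √(535² + 3190²) = 3230 Ω
∠Z = arctan(3190/535) = 80.5°

80.5°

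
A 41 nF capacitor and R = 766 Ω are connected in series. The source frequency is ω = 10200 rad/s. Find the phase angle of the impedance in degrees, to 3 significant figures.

-72.2°

X_C = 1/(ωC) = 2390 Ω
Z = 766 − j2390 Ω
|Z| = √(766² + 2390²) = 2510 Ω
∠Z = arctan(-2390/766) = -72.2°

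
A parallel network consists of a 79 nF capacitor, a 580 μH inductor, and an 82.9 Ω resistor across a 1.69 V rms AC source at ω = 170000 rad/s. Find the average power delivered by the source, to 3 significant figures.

34.5 mW

X_L = ωL = 98.6 Ω
X_C = 1/(ωC) = 74.5 Ω
Parallel: admittances add. Y = 1/R + 1/(jωL) + jωC
Y = (0.0121 + j0.00329) S
|Y| = 0.0125 S → |Z| = 1/|Y| = 80.0 Ω, ∠Z = −∠Y = -15.2°
I = V/|Z| = 21.1 mA
P = VI cos φ = 1.69 × 0.0211 × cos(-15.2°) = 34.5 mW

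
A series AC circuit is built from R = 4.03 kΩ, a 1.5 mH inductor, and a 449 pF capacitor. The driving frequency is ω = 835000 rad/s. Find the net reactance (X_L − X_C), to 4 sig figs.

-1415 Ω

X_L = ωL = 1252 Ω
X_C = 1/(ωC) = 2667 Ω
X = 1252 − 2667 = -1415 Ω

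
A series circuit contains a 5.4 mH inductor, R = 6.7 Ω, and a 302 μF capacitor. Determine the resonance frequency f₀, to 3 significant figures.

125 Hz

ω₀ = 1/√(LC) = 1/√(0.0054 × 0.000302) = 783.1 rad/s
f₀ = ω₀/(2π) = 125 Hz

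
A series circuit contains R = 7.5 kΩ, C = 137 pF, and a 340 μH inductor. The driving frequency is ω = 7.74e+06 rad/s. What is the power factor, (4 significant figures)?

X_L = ωL = 2632 Ω
X_C = 1/(ωC) = 943.1 Ω
Net reactance X = X_L − X_C = 1689 Ω
Z = 7500 + j1689 Ω
|Z| = √(7500² + 1689²) = 7688 Ω
∠Z = arctan(1689/7500) = 12.69°
cos φ = cos(12.69°) = 0.9756

0.9756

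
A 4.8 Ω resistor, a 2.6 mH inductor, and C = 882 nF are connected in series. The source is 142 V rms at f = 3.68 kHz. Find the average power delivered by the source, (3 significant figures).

ω = 2πf = 23120 rad/s
X_L = ωL = 60.1 Ω
X_C = 1/(ωC) = 49.0 Ω
Net reactance X = X_L − X_C = 11.1 Ω
Z = 4.80 + j11.1 Ω
|Z| = √(4.80² + 11.1²) = 12.1 Ω
∠Z = arctan(11.1/4.80) = 66.6°
I = V/|Z| = 11.8 A
P = VI cos φ = 142 × 11.8 × cos(66.6°) = 664 W

664 W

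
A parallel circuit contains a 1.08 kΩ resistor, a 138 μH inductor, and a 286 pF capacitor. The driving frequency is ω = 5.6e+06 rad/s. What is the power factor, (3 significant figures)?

0.949

X_L = ωL = 773 Ω
X_C = 1/(ωC) = 624 Ω
Parallel: admittances add. Y = 1/R + 1/(jωL) + jωC
Y = (0.000926 + j0.000308) S
|Y| = 0.000976 S → |Z| = 1/|Y| = 1020 Ω, ∠Z = −∠Y = -18.4°
cos φ = cos(-18.4°) = 0.949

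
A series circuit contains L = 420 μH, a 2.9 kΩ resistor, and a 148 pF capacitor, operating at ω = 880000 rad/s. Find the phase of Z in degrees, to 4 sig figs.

-68.36°

X_L = ωL = 369.6 Ω
X_C = 1/(ωC) = 7678 Ω
Net reactance X = X_L − X_C = -7309 Ω
Z = 2900 − j7309 Ω
|Z| = √(2900² + 7309²) = 7863 Ω
∠Z = arctan(-7309/2900) = -68.36°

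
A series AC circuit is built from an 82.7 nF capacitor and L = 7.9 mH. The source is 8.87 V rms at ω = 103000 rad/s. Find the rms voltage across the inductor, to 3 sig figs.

10.4 V

X_L = ωL = 814 Ω
X_C = 1/(ωC) = 117 Ω
Net reactance X = X_L − X_C = 696 Ω
Z = j696 Ω
|Z| = √(0² + 696²) = 696 Ω
I = V/|Z| = 12.7 mA
V_L = I·|Z_L| = 0.0127 × 814 = 10.4 V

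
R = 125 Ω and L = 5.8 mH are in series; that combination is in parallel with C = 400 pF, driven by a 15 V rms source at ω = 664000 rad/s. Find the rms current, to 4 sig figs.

157.0 μA

X_L = ωL = 3851 Ω
X_C = 1/(ωC) = 3765 Ω
Branch 1 (R+jX_L): Z₁ = 125.0 + j3851 Ω, |Z₁| = 3853 Ω
Branch 2 (−jX_C): Z₂ = −j3765 Ω
Parallel: Z = Z₁Z₂/(Z₁+Z₂), |Z| = 95570 Ω, ∠Z = -36.43°
I = V/|Z| = 15/95570 = 157.0 μA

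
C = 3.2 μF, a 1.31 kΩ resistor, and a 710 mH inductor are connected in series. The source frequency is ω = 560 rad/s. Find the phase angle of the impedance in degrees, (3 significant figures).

X_L = ωL = 398 Ω
X_C = 1/(ωC) = 558 Ω
Net reactance X = X_L − X_C = -160 Ω
Z = 1310 − j160 Ω
|Z| = √(1310² + 160²) = 1320 Ω
∠Z = arctan(-160/1310) = -6.98°

-6.98°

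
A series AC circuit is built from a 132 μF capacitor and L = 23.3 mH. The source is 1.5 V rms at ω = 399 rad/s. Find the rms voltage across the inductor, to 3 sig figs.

X_L = ωL = 9.30 Ω
X_C = 1/(ωC) = 19.0 Ω
Net reactance X = X_L − X_C = -9.69 Ω
Z = − j9.69 Ω
|Z| = √(0² + 9.69²) = 9.69 Ω
I = V/|Z| = 155 mA
V_L = I·|Z_L| = 0.155 × 9.30 = 1.44 V

1.44 V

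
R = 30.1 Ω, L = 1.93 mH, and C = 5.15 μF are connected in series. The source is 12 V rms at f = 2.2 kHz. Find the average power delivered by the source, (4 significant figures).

ω = 2πf = 13820 rad/s
X_L = ωL = 26.68 Ω
X_C = 1/(ωC) = 14.05 Ω
Net reactance X = X_L − X_C = 12.63 Ω
Z = 30.10 + j12.63 Ω
|Z| = √(30.10² + 12.63²) = 32.64 Ω
∠Z = arctan(12.63/30.10) = 22.76°
I = V/|Z| = 367.6 mA
P = VI cos φ = 12 × 0.3676 × cos(22.76°) = 4.068 W

4.068 W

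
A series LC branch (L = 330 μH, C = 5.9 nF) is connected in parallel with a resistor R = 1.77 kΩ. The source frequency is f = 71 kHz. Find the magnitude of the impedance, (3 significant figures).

231 Ω

ω = 2πf = 446100 rad/s
X_L = ωL = 147 Ω
X_C = 1/(ωC) = 380 Ω
Branch 1: Z₁ = R = 1770 Ω
Branch 2 (series LC): Z₂ = j(X_L − X_C) = −j233 Ω
Parallel: Z = Z₁Z₂/(Z₁+Z₂), |Z| = 231 Ω, ∠Z = -82.5°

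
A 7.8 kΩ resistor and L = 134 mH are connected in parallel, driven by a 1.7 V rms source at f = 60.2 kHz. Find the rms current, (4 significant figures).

220.5 μA

ω = 2πf = 378200 rad/s
X_L = ωL = 50690 Ω
Parallel: admittances add. Y = 1/R + 1/(jωL)
Y = (0.0001282 − j1.973e-05) S
|Y| = 0.0001297 S → |Z| = 1/|Y| = 7709 Ω, ∠Z = −∠Y = 8.749°
I = V/|Z| = 1.7/7709 = 220.5 μA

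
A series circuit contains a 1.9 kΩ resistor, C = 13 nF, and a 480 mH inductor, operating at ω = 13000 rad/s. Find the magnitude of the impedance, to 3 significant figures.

X_L = ωL = 6240 Ω
X_C = 1/(ωC) = 5920 Ω
Net reactance X = X_L − X_C = 323 Ω
Z = 1900 + j323 Ω
|Z| = √(1900² + 323²) = 1930 Ω

1930 Ω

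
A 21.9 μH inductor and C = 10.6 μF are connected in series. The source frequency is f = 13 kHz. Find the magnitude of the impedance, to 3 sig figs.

ω = 2πf = 81680 rad/s
X_L = ωL = 1.79 Ω
X_C = 1/(ωC) = 1.15 Ω
Net reactance X = X_L − X_C = 0.634 Ω
Z = j0.634 Ω
|Z| = √(0² + 0.634²) = 0.634 Ω

0.634 Ω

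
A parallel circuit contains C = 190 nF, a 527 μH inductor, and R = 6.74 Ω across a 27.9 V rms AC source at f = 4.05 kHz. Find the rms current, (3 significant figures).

4.57 A

ω = 2πf = 25450 rad/s
X_L = ωL = 13.4 Ω
X_C = 1/(ωC) = 207 Ω
Parallel: admittances add. Y = 1/R + 1/(jωL) + jωC
Y = (0.148 − j0.0697) S
|Y| = 0.164 S → |Z| = 1/|Y| = 6.10 Ω, ∠Z = −∠Y = 25.2°
I = V/|Z| = 27.9/6.10 = 4.57 A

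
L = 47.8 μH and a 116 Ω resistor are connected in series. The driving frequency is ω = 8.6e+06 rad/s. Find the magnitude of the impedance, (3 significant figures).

427 Ω

X_L = ωL = 411 Ω
Z = 116 + j411 Ω
|Z| = √(116² + 411²) = 427 Ω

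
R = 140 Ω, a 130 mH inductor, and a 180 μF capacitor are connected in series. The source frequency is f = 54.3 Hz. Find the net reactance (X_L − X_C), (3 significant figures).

ω = 2πf = 341.2 rad/s
X_L = ωL = 44.4 Ω
X_C = 1/(ωC) = 16.3 Ω
X = 44.4 − 16.3 = 28.1 Ω

28.1 Ω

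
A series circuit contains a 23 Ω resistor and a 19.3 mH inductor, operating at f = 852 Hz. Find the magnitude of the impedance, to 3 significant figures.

ω = 2πf = 5353 rad/s
X_L = ωL = 103 Ω
Z = 23.0 + j103 Ω
|Z| = √(23.0² + 103²) = 106 Ω

106 Ω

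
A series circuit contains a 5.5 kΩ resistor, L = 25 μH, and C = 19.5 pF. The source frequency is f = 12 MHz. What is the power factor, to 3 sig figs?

0.977

ω = 2πf = 7.54e+07 rad/s
X_L = ωL = 1880 Ω
X_C = 1/(ωC) = 680 Ω
Net reactance X = X_L − X_C = 1200 Ω
Z = 5500 + j1200 Ω
|Z| = √(5500² + 1200²) = 5630 Ω
∠Z = arctan(1200/5500) = 12.4°
cos φ = cos(12.4°) = 0.977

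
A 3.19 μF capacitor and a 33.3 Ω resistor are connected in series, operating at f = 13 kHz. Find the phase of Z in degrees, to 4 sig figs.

ω = 2πf = 81680 rad/s
X_C = 1/(ωC) = 3.838 Ω
Z = 33.30 − j3.838 Ω
|Z| = √(33.30² + 3.838²) = 33.52 Ω
∠Z = arctan(-3.838/33.30) = -6.574°

-6.574°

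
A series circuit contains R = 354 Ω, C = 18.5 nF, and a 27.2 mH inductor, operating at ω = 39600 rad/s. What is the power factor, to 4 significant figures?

X_L = ωL = 1077 Ω
X_C = 1/(ωC) = 1365 Ω
Net reactance X = X_L − X_C = -287.9 Ω
Z = 354.0 − j287.9 Ω
|Z| = √(354.0² + 287.9²) = 456.3 Ω
∠Z = arctan(-287.9/354.0) = -39.12°
cos φ = cos(-39.12°) = 0.7758

0.7758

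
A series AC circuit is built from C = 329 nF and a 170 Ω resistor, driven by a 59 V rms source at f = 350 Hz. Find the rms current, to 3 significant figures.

ω = 2πf = 2199 rad/s
X_C = 1/(ωC) = 1380 Ω
Z = 170 − j1380 Ω
|Z| = √(170² + 1380²) = 1390 Ω
I = V/|Z| = 59/1390 = 42.4 mA

42.4 mA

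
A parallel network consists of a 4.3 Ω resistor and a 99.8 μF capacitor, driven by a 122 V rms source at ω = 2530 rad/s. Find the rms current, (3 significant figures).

X_C = 1/(ωC) = 3.96 Ω
Parallel: admittances add. Y = 1/R + jωC
Y = (0.233 + j0.252) S
|Y| = 0.343 S → |Z| = 1/|Y| = 2.91 Ω, ∠Z = −∠Y = -47.4°
I = V/|Z| = 122/2.91 = 41.9 A

41.9 A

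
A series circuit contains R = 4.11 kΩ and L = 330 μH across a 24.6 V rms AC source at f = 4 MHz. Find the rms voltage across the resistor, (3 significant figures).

ω = 2πf = 2.513e+07 rad/s
X_L = ωL = 8290 Ω
Z = 4110 + j8290 Ω
|Z| = √(4110² + 8290²) = 9260 Ω
I = V/|Z| = 2.66 mA
V_R = I·|Z_R| = 0.00266 × 4110 = 10.9 V

10.9 V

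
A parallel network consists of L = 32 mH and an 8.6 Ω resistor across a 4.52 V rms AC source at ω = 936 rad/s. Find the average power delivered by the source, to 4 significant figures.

X_L = ωL = 29.95 Ω
Parallel: admittances add. Y = 1/R + 1/(jωL)
Y = (0.1163 − j0.03339) S
|Y| = 0.1210 S → |Z| = 1/|Y| = 8.266 Ω, ∠Z = −∠Y = 16.02°
I = V/|Z| = 546.8 mA
P = VI cos φ = 4.52 × 0.5468 × cos(16.02°) = 2.376 W

2.376 W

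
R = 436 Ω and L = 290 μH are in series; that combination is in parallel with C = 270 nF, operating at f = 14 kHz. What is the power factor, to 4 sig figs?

ω = 2πf = 87960 rad/s
X_L = ωL = 25.51 Ω
X_C = 1/(ωC) = 42.10 Ω
Branch 1 (R+jX_L): Z₁ = 436.0 + j25.51 Ω, |Z₁| = 436.7 Ω
Branch 2 (−jX_C): Z₂ = −j42.10 Ω
Parallel: Z = Z₁Z₂/(Z₁+Z₂), |Z| = 42.15 Ω, ∠Z = -84.47°
cos φ = cos(-84.47°) = 0.09634

0.09634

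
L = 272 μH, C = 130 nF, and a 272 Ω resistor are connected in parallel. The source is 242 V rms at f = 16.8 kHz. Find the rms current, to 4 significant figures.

ω = 2πf = 105600 rad/s
X_L = ωL = 28.71 Ω
X_C = 1/(ωC) = 72.87 Ω
Parallel: admittances add. Y = 1/R + 1/(jωL) + jωC
Y = (0.003676 − j0.02111) S
|Y| = 0.02142 S → |Z| = 1/|Y| = 46.68 Ω, ∠Z = −∠Y = 80.12°
I = V/|Z| = 242/46.68 = 5.185 A

5.185 A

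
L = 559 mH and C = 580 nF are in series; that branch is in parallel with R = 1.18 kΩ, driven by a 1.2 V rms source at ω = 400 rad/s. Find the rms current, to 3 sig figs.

1.06 mA

X_L = ωL = 224 Ω
X_C = 1/(ωC) = 4310 Ω
Branch 1: Z₁ = R = 1180 Ω
Branch 2 (series LC): Z₂ = j(X_L − X_C) = −j4090 Ω
Parallel: Z = Z₁Z₂/(Z₁+Z₂), |Z| = 1130 Ω, ∠Z = -16.1°
I = V/|Z| = 1.2/1130 = 1.06 mA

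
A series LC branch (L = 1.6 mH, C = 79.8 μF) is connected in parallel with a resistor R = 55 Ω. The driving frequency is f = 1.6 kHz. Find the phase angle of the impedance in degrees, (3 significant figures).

74.9°

ω = 2πf = 10050 rad/s
X_L = ωL = 16.1 Ω
X_C = 1/(ωC) = 1.25 Ω
Branch 1: Z₁ = R = 55.0 Ω
Branch 2 (series LC): Z₂ = j(X_L − X_C) = j14.8 Ω
Parallel: Z = Z₁Z₂/(Z₁+Z₂), |Z| = 14.3 Ω, ∠Z = 74.9°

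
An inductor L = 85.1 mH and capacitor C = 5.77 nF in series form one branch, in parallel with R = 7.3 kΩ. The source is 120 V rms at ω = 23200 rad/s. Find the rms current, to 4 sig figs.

27.33 mA

X_L = ωL = 1974 Ω
X_C = 1/(ωC) = 7470 Ω
Branch 1: Z₁ = R = 7300 Ω
Branch 2 (series LC): Z₂ = j(X_L − X_C) = −j5496 Ω
Parallel: Z = Z₁Z₂/(Z₁+Z₂), |Z| = 4391 Ω, ∠Z = -53.03°
I = V/|Z| = 120/4391 = 27.33 mA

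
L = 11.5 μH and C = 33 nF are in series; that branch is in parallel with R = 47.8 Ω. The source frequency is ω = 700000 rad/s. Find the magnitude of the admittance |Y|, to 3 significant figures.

35.3 mS

X_L = ωL = 8.05 Ω
X_C = 1/(ωC) = 43.3 Ω
Branch 1: Z₁ = R = 47.8 Ω
Branch 2 (series LC): Z₂ = j(X_L − X_C) = −j35.2 Ω
Parallel: Z = Z₁Z₂/(Z₁+Z₂), |Z| = 28.4 Ω, ∠Z = -53.6°
|Y| = 1/|Z| = 35.3 mS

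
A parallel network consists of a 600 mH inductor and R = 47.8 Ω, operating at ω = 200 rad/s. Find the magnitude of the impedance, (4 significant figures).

X_L = ωL = 120.0 Ω
Parallel: admittances add. Y = 1/R + 1/(jωL)
Y = (0.02092 − j0.008333) S
|Y| = 0.02252 S → |Z| = 1/|Y| = 44.41 Ω, ∠Z = −∠Y = 21.72°

44.41 Ω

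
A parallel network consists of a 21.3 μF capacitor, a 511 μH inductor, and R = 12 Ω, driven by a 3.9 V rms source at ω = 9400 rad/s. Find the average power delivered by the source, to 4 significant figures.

1.267 W

X_L = ωL = 4.803 Ω
X_C = 1/(ωC) = 4.995 Ω
Parallel: admittances add. Y = 1/R + 1/(jωL) + jωC
Y = (0.08333 − j0.007966) S
|Y| = 0.08371 S → |Z| = 1/|Y| = 11.95 Ω, ∠Z = −∠Y = 5.460°
I = V/|Z| = 326.5 mA
P = VI cos φ = 3.9 × 0.3265 × cos(5.460°) = 1.267 W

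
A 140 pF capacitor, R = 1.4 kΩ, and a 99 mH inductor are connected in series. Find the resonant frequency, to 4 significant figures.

ω₀ = 1/√(LC) = 1/√(0.099 × 1.4e-10) = 268600 rad/s
f₀ = ω₀/(2π) = 42.75 kHz

42.75 kHz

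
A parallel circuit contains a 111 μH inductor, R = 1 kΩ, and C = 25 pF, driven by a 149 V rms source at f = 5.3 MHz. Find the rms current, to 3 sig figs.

ω = 2πf = 3.33e+07 rad/s
X_L = ωL = 3700 Ω
X_C = 1/(ωC) = 1200 Ω
Parallel: admittances add. Y = 1/R + 1/(jωL) + jωC
Y = (0.00100 + j0.000562) S
|Y| = 0.00115 S → |Z| = 1/|Y| = 872 Ω, ∠Z = −∠Y = -29.3°
I = V/|Z| = 149/872 = 171 mA

171 mA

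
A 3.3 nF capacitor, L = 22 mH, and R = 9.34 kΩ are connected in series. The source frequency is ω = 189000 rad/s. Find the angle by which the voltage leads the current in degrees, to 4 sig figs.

15.30°

X_L = ωL = 4158 Ω
X_C = 1/(ωC) = 1603 Ω
Net reactance X = X_L − X_C = 2555 Ω
Z = 9340 + j2555 Ω
|Z| = √(9340² + 2555²) = 9683 Ω
∠Z = arctan(2555/9340) = 15.30°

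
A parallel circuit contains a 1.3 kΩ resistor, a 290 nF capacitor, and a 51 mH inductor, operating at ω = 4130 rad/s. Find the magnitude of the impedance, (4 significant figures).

X_L = ωL = 210.6 Ω
X_C = 1/(ωC) = 834.9 Ω
Parallel: admittances add. Y = 1/R + 1/(jωL) + jωC
Y = (0.0007692 − j0.003550) S
|Y| = 0.003632 S → |Z| = 1/|Y| = 275.3 Ω, ∠Z = −∠Y = 77.77°

275.3 Ω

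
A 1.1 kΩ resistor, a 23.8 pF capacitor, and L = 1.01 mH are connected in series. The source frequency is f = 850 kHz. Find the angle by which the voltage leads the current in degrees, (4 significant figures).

ω = 2πf = 5.341e+06 rad/s
X_L = ωL = 5394 Ω
X_C = 1/(ωC) = 7867 Ω
Net reactance X = X_L − X_C = -2473 Ω
Z = 1100 − j2473 Ω
|Z| = √(1100² + 2473²) = 2707 Ω
∠Z = arctan(-2473/1100) = -66.02°

-66.02°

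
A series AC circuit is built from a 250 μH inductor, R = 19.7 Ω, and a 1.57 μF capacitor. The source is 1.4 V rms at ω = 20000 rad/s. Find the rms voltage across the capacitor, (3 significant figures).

X_L = ωL = 5.00 Ω
X_C = 1/(ωC) = 31.8 Ω
Net reactance X = X_L − X_C = -26.8 Ω
Z = 19.7 − j26.8 Ω
|Z| = √(19.7² + 26.8²) = 33.3 Ω
I = V/|Z| = 42.0 mA
V_C = I·|Z_C| = 0.0420 × 31.8 = 1.34 V

1.34 V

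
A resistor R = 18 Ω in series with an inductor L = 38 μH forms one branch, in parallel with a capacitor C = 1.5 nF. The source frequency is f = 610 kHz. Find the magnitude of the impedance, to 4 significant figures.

761.2 Ω

ω = 2πf = 3.833e+06 rad/s
X_L = ωL = 145.6 Ω
X_C = 1/(ωC) = 173.9 Ω
Branch 1 (R+jX_L): Z₁ = 18.00 + j145.6 Ω, |Z₁| = 146.8 Ω
Branch 2 (−jX_C): Z₂ = −j173.9 Ω
Parallel: Z = Z₁Z₂/(Z₁+Z₂), |Z| = 761.2 Ω, ∠Z = 50.49°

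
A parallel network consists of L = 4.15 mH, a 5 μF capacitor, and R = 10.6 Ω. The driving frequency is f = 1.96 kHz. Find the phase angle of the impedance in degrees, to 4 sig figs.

ω = 2πf = 12320 rad/s
X_L = ωL = 51.11 Ω
X_C = 1/(ωC) = 16.24 Ω
Parallel: admittances add. Y = 1/R + 1/(jωL) + jωC
Y = (0.09434 + j0.04201) S
|Y| = 0.1033 S → |Z| = 1/|Y| = 9.683 Ω, ∠Z = −∠Y = -24.00°

-24.00°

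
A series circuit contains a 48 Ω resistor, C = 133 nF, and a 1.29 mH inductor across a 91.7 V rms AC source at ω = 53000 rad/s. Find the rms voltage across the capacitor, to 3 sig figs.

X_L = ωL = 68.4 Ω
X_C = 1/(ωC) = 142 Ω
Net reactance X = X_L − X_C = -73.5 Ω
Z = 48.0 − j73.5 Ω
|Z| = √(48.0² + 73.5²) = 87.8 Ω
I = V/|Z| = 1.04 A
V_C = I·|Z_C| = 1.04 × 142 = 148 V

148 V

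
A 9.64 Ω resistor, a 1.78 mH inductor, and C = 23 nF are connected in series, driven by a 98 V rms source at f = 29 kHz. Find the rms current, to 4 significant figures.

1.136 A

ω = 2πf = 182200 rad/s
X_L = ωL = 324.3 Ω
X_C = 1/(ωC) = 238.6 Ω
Net reactance X = X_L − X_C = 85.72 Ω
Z = 9.640 + j85.72 Ω
|Z| = √(9.640² + 85.72²) = 86.27 Ω
I = V/|Z| = 98/86.27 = 1.136 A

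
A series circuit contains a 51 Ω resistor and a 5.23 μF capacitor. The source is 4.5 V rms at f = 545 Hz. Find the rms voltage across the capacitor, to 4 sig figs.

3.323 V

ω = 2πf = 3424 rad/s
X_C = 1/(ωC) = 55.84 Ω
Z = 51.00 − j55.84 Ω
|Z| = √(51.00² + 55.84²) = 75.62 Ω
I = V/|Z| = 59.51 mA
V_C = I·|Z_C| = 0.05951 × 55.84 = 3.323 V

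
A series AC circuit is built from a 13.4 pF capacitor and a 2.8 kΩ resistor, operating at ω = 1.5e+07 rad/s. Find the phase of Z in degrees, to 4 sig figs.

X_C = 1/(ωC) = 4975 Ω
Z = 2800 − j4975 Ω
|Z| = √(2800² + 4975²) = 5709 Ω
∠Z = arctan(-4975/2800) = -60.63°

-60.63°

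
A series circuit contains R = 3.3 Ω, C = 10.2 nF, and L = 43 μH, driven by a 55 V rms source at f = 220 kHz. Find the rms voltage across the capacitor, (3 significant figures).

ω = 2πf = 1.382e+06 rad/s
X_L = ωL = 59.4 Ω
X_C = 1/(ωC) = 70.9 Ω
Net reactance X = X_L − X_C = -11.5 Ω
Z = 3.30 − j11.5 Ω
|Z| = √(3.30² + 11.5²) = 12.0 Ω
I = V/|Z| = 4.60 A
V_C = I·|Z_C| = 4.60 × 70.9 = 326 V

326 V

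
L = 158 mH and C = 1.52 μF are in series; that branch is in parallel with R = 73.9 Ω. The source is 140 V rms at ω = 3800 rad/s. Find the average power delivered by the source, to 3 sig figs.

X_L = ωL = 600 Ω
X_C = 1/(ωC) = 173 Ω
Branch 1: Z₁ = R = 73.9 Ω
Branch 2 (series LC): Z₂ = j(X_L − X_C) = j427 Ω
Parallel: Z = Z₁Z₂/(Z₁+Z₂), |Z| = 72.8 Ω, ∠Z = 9.81°
I = V/|Z| = 1.92 A
P = VI cos φ = 140 × 1.92 × cos(9.81°) = 265 W

265 W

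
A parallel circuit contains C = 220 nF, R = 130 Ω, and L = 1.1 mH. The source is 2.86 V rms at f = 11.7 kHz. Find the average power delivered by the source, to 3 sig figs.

ω = 2πf = 73510 rad/s
X_L = ωL = 80.9 Ω
X_C = 1/(ωC) = 61.8 Ω
Parallel: admittances add. Y = 1/R + 1/(jωL) + jωC
Y = (0.00769 + j0.00381) S
|Y| = 0.00858 S → |Z| = 1/|Y| = 117 Ω, ∠Z = −∠Y = -26.3°
I = V/|Z| = 24.5 mA
P = VI cos φ = 2.86 × 0.0245 × cos(-26.3°) = 62.9 mW

62.9 mW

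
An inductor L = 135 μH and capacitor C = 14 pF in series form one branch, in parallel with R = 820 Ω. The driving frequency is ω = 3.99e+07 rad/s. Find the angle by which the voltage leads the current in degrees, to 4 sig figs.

12.84°

X_L = ωL = 5386 Ω
X_C = 1/(ωC) = 1790 Ω
Branch 1: Z₁ = R = 820.0 Ω
Branch 2 (series LC): Z₂ = j(X_L − X_C) = j3596 Ω
Parallel: Z = Z₁Z₂/(Z₁+Z₂), |Z| = 799.5 Ω, ∠Z = 12.84°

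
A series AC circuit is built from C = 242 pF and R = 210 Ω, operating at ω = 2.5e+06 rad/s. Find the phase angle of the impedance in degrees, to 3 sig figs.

X_C = 1/(ωC) = 1650 Ω
Z = 210 − j1650 Ω
|Z| = √(210² + 1650²) = 1670 Ω
∠Z = arctan(-1650/210) = -82.8°

-82.8°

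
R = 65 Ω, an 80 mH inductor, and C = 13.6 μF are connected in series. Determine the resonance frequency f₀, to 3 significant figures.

153 Hz

ω₀ = 1/√(LC) = 1/√(0.08 × 1.36e-05) = 958.7 rad/s
f₀ = ω₀/(2π) = 153 Hz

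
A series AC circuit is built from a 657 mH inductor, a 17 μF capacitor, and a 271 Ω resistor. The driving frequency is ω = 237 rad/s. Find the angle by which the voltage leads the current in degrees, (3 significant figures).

-18.8°

X_L = ωL = 156 Ω
X_C = 1/(ωC) = 248 Ω
Net reactance X = X_L − X_C = -92.5 Ω
Z = 271 − j92.5 Ω
|Z| = √(271² + 92.5²) = 286 Ω
∠Z = arctan(-92.5/271) = -18.8°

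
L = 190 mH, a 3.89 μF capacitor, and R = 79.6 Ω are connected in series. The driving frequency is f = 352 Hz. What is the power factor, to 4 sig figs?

ω = 2πf = 2212 rad/s
X_L = ωL = 420.2 Ω
X_C = 1/(ωC) = 116.2 Ω
Net reactance X = X_L − X_C = 304.0 Ω
Z = 79.60 + j304.0 Ω
|Z| = √(79.60² + 304.0²) = 314.2 Ω
∠Z = arctan(304.0/79.60) = 75.33°
cos φ = cos(75.33°) = 0.2533

0.2533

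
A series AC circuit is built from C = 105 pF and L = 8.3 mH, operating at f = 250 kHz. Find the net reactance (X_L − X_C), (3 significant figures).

ω = 2πf = 1.571e+06 rad/s
X_L = ωL = 13000 Ω
X_C = 1/(ωC) = 6060 Ω
X = 13000 − 6060 = 6970 Ω

6970 Ω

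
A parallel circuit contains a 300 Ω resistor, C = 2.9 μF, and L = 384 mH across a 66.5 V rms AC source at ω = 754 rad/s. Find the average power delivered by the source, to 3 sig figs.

X_L = ωL = 290 Ω
X_C = 1/(ωC) = 457 Ω
Parallel: admittances add. Y = 1/R + 1/(jωL) + jωC
Y = (0.00333 − j0.00127) S
|Y| = 0.00357 S → |Z| = 1/|Y| = 280 Ω, ∠Z = −∠Y = 20.8°
I = V/|Z| = 237 mA
P = VI cos φ = 66.5 × 0.237 × cos(20.8°) = 14.7 W

14.7 W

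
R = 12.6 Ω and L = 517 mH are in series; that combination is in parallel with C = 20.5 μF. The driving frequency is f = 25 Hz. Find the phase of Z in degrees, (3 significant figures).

ω = 2πf = 157.1 rad/s
X_L = ωL = 81.2 Ω
X_C = 1/(ωC) = 311 Ω
Branch 1 (R+jX_L): Z₁ = 12.6 + j81.2 Ω, |Z₁| = 82.2 Ω
Branch 2 (−jX_C): Z₂ = −j311 Ω
Parallel: Z = Z₁Z₂/(Z₁+Z₂), |Z| = 111 Ω, ∠Z = 78.0°

78.0°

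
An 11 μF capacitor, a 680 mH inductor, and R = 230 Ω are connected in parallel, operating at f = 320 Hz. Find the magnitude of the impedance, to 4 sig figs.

45.82 Ω

ω = 2πf = 2011 rad/s
X_L = ωL = 1367 Ω
X_C = 1/(ωC) = 45.21 Ω
Parallel: admittances add. Y = 1/R + 1/(jωL) + jωC
Y = (0.004348 + j0.02139) S
|Y| = 0.02182 S → |Z| = 1/|Y| = 45.82 Ω, ∠Z = −∠Y = -78.51°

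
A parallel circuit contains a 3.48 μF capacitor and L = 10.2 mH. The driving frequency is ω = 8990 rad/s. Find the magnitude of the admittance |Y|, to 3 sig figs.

20.4 mS

X_L = ωL = 91.7 Ω
X_C = 1/(ωC) = 32.0 Ω
Parallel: admittances add. Y = 1/(jωL) + jωC
Y = (0 + j0.0204) S
|Y| = 0.0204 S → |Z| = 1/|Y| = 49.1 Ω, ∠Z = −∠Y = -90.0°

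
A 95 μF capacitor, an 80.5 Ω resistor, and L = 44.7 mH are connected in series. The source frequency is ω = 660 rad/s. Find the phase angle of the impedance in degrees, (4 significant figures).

X_L = ωL = 29.50 Ω
X_C = 1/(ωC) = 15.95 Ω
Net reactance X = X_L − X_C = 13.55 Ω
Z = 80.50 + j13.55 Ω
|Z| = √(80.50² + 13.55²) = 81.63 Ω
∠Z = arctan(13.55/80.50) = 9.557°

9.557°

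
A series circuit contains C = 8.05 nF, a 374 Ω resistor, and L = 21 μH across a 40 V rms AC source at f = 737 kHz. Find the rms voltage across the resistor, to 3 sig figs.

ω = 2πf = 4.631e+06 rad/s
X_L = ωL = 97.2 Ω
X_C = 1/(ωC) = 26.8 Ω
Net reactance X = X_L − X_C = 70.4 Ω
Z = 374 + j70.4 Ω
|Z| = √(374² + 70.4²) = 381 Ω
I = V/|Z| = 105 mA
V_R = I·|Z_R| = 0.105 × 374 = 39.3 V

39.3 V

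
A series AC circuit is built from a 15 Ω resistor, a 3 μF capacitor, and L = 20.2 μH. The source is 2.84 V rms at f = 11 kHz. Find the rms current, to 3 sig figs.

ω = 2πf = 69120 rad/s
X_L = ωL = 1.40 Ω
X_C = 1/(ωC) = 4.82 Ω
Net reactance X = X_L − X_C = -3.43 Ω
Z = 15.0 − j3.43 Ω
|Z| = √(15.0² + 3.43²) = 15.4 Ω
I = V/|Z| = 2.84/15.4 = 185 mA

185 mA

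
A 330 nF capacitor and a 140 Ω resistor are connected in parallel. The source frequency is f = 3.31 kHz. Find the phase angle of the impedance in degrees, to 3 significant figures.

-43.9°

ω = 2πf = 20800 rad/s
X_C = 1/(ωC) = 146 Ω
Parallel: admittances add. Y = 1/R + jωC
Y = (0.00714 + j0.00686) S
|Y| = 0.00991 S → |Z| = 1/|Y| = 101 Ω, ∠Z = −∠Y = -43.9°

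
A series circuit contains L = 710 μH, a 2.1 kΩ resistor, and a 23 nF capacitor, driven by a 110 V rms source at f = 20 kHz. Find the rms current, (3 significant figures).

ω = 2πf = 125700 rad/s
X_L = ωL = 89.2 Ω
X_C = 1/(ωC) = 346 Ω
Net reactance X = X_L − X_C = -257 Ω
Z = 2100 − j257 Ω
|Z| = √(2100² + 257²) = 2120 Ω
I = V/|Z| = 110/2120 = 52.0 mA

52.0 mA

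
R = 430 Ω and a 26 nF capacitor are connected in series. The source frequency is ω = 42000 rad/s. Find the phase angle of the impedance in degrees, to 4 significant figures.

X_C = 1/(ωC) = 915.8 Ω
Z = 430.0 − j915.8 Ω
|Z| = √(430.0² + 915.8²) = 1012 Ω
∠Z = arctan(-915.8/430.0) = -64.85°

-64.85°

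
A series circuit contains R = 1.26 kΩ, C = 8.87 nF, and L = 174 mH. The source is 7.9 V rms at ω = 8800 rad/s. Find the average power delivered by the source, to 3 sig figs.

X_L = ωL = 1530 Ω
X_C = 1/(ωC) = 12800 Ω
Net reactance X = X_L − X_C = -11300 Ω
Z = 1260 − j11300 Ω
|Z| = √(1260² + 11300²) = 11400 Ω
∠Z = arctan(-11300/1260) = -83.6°
I = V/|Z| = 696 μA
P = VI cos φ = 7.9 × 0.000696 × cos(-83.6°) = 610 μW

610 μW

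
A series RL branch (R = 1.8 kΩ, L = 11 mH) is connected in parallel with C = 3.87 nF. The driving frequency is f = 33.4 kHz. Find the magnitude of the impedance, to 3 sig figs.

1720 Ω

ω = 2πf = 209900 rad/s
X_L = ωL = 2310 Ω
X_C = 1/(ωC) = 1230 Ω
Branch 1 (R+jX_L): Z₁ = 1800 + j2310 Ω, |Z₁| = 2930 Ω
Branch 2 (−jX_C): Z₂ = −j1230 Ω
Parallel: Z = Z₁Z₂/(Z₁+Z₂), |Z| = 1720 Ω, ∠Z = -68.8°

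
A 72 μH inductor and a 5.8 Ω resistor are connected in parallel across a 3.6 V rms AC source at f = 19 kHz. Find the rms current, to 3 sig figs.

ω = 2πf = 119400 rad/s
X_L = ωL = 8.60 Ω
Parallel: admittances add. Y = 1/R + 1/(jωL)
Y = (0.172 − j0.116) S
|Y| = 0.208 S → |Z| = 1/|Y| = 4.81 Ω, ∠Z = −∠Y = 34.0°
I = V/|Z| = 3.6/4.81 = 749 mA

749 mA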